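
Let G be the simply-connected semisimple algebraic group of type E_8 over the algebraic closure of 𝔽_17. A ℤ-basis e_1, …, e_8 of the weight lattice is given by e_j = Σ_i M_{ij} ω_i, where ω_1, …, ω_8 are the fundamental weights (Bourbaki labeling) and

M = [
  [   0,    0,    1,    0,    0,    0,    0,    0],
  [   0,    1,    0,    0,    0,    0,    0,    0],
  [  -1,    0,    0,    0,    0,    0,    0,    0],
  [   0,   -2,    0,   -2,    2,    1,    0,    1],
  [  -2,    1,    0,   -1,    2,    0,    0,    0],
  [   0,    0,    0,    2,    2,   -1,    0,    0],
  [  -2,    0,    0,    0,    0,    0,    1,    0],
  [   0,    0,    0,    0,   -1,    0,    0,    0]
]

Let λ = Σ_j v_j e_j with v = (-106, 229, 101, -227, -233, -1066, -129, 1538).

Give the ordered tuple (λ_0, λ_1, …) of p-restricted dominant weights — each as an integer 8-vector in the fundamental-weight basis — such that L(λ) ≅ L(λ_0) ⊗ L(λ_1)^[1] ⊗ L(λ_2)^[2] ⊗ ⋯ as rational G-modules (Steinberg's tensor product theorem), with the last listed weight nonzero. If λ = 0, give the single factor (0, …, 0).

ω-coordinates c = M·v, v = (-106, 229, 101, -227, -233, -1066, -129, 1538):
  c_1 = (0)·(-106) + (0)·(229) + (1)·(101) + (0)·(-227) + (0)·(-233) + (0)·(-1066) + (0)·(-129) + (0)·(1538) = 101
  c_2 = (0)·(-106) + (1)·(229) + (0)·(101) + (0)·(-227) + (0)·(-233) + (0)·(-1066) + (0)·(-129) + (0)·(1538) = 229
  c_3 = (-1)·(-106) + (0)·(229) + (0)·(101) + (0)·(-227) + (0)·(-233) + (0)·(-1066) + (0)·(-129) + (0)·(1538) = 106
  c_4 = (0)·(-106) + (-2)·(229) + (0)·(101) + (-2)·(-227) + (2)·(-233) + (1)·(-1066) + (0)·(-129) + (1)·(1538) = 2
  c_5 = (-2)·(-106) + (1)·(229) + (0)·(101) + (-1)·(-227) + (2)·(-233) + (0)·(-1066) + (0)·(-129) + (0)·(1538) = 202
  c_6 = (0)·(-106) + (0)·(229) + (0)·(101) + (2)·(-227) + (2)·(-233) + (-1)·(-1066) + (0)·(-129) + (0)·(1538) = 146
  c_7 = (-2)·(-106) + (0)·(229) + (0)·(101) + (0)·(-227) + (0)·(-233) + (0)·(-1066) + (1)·(-129) + (0)·(1538) = 83
  c_8 = (0)·(-106) + (0)·(229) + (0)·(101) + (0)·(-227) + (-1)·(-233) + (0)·(-1066) + (0)·(-129) + (0)·(1538) = 233
Writing each c_i in base p = 17:
  c_1 = 101 = 16·17^0 + 5·17^1
  c_2 = 229 = 8·17^0 + 13·17^1
  c_3 = 106 = 4·17^0 + 6·17^1
  c_4 = 2 = 2·17^0
  c_5 = 202 = 15·17^0 + 11·17^1
  c_6 = 146 = 10·17^0 + 8·17^1
  c_7 = 83 = 15·17^0 + 4·17^1
  c_8 = 233 = 12·17^0 + 13·17^1
Factor λ_0 = (16, 8, 4, 2, 15, 10, 15, 12)
Factor λ_1 = (5, 13, 6, 0, 11, 8, 4, 13)

((16, 8, 4, 2, 15, 10, 15, 12), (5, 13, 6, 0, 11, 8, 4, 13))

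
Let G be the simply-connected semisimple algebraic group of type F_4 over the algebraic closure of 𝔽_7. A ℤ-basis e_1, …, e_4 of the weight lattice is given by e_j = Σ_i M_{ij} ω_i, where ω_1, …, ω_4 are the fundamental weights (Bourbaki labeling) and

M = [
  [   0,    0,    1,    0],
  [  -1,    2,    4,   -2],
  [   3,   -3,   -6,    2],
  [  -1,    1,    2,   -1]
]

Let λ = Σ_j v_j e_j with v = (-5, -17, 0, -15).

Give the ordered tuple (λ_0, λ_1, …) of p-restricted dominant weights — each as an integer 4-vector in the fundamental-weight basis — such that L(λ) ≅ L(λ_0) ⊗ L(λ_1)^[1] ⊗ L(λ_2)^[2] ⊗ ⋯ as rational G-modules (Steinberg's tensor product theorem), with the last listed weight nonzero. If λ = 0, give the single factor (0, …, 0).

Compute c_i = Σ_j M_{ij} v_j with v = (-5, -17, 0, -15):
  c_1 = (0)·(-5) + (0)·(-17) + 1·0 + (0)·(-15) = 0
  c_2 = (-1)·(-5) + (2)·(-17) + 4·0 + (-2)·(-15) = 1
  c_3 = (3)·(-5) + (-3)·(-17) + (-6)·(0) + (2)·(-15) = 6
  c_4 = (-1)·(-5) + (1)·(-17) + 2·0 + (-1)·(-15) = 3
Base-7 expansion of each c_i:
  c_1 = 0
  c_2 = 1 = 1·7^0
  c_3 = 6 = 6·7^0
  c_4 = 3 = 3·7^0
λ_0 = (0, 1, 6, 3)

((0, 1, 6, 3),)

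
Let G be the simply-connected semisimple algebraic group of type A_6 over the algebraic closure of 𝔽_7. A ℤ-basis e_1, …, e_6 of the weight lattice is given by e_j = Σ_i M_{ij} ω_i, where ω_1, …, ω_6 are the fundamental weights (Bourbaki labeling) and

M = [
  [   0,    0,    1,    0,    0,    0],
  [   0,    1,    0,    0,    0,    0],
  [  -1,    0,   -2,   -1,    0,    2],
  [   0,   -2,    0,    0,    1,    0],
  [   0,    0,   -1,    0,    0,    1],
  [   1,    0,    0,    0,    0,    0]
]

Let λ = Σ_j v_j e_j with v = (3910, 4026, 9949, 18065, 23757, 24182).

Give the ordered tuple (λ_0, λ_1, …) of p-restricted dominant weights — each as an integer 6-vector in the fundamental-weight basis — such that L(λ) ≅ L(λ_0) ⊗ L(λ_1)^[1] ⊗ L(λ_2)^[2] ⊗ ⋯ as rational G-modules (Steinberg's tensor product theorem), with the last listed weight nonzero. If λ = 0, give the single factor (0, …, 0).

((2, 1, 2, 4, 2, 4), (0, 1, 3, 3, 3, 5), (0, 5, 6, 5, 3, 2), (1, 4, 4, 3, 6, 4), (4, 1, 2, 6, 5, 1))

ω-coordinates c = M·v, v = (3910, 4026, 9949, 18065, 23757, 24182):
  c_1 = (0)·(3910) + (0)·(4026) + (1)·(9949) + (0)·(18065) + (0)·(23757) + (0)·(24182) = 9949
  c_2 = (0)·(3910) + (1)·(4026) + (0)·(9949) + (0)·(18065) + (0)·(23757) + (0)·(24182) = 4026
  c_3 = (-1)·(3910) + (0)·(4026) + (-2)·(9949) + (-1)·(18065) + (0)·(23757) + (2)·(24182) = 6491
  c_4 = (0)·(3910) + (-2)·(4026) + (0)·(9949) + (0)·(18065) + (1)·(23757) + (0)·(24182) = 15705
  c_5 = (0)·(3910) + (0)·(4026) + (-1)·(9949) + (0)·(18065) + (0)·(23757) + (1)·(24182) = 14233
  c_6 = (1)·(3910) + (0)·(4026) + (0)·(9949) + (0)·(18065) + (0)·(23757) + (0)·(24182) = 3910
Base-7 expansion of each c_i:
  c_1 = 9949 = 2·7^0 + 0·7^1 + 0·7^2 + 1·7^3 + 4·7^4
  c_2 = 4026 = 1·7^0 + 1·7^1 + 5·7^2 + 4·7^3 + 1·7^4
  c_3 = 6491 = 2·7^0 + 3·7^1 + 6·7^2 + 4·7^3 + 2·7^4
  c_4 = 15705 = 4·7^0 + 3·7^1 + 5·7^2 + 3·7^3 + 6·7^4
  c_5 = 14233 = 2·7^0 + 3·7^1 + 3·7^2 + 6·7^3 + 5·7^4
  c_6 = 3910 = 4·7^0 + 5·7^1 + 2·7^2 + 4·7^3 + 1·7^4
Factor λ_0 = (2, 1, 2, 4, 2, 4)
Factor λ_1 = (0, 1, 3, 3, 3, 5)
Factor λ_2 = (0, 5, 6, 5, 3, 2)
Factor λ_3 = (1, 4, 4, 3, 6, 4)
Factor λ_4 = (4, 1, 2, 6, 5, 1)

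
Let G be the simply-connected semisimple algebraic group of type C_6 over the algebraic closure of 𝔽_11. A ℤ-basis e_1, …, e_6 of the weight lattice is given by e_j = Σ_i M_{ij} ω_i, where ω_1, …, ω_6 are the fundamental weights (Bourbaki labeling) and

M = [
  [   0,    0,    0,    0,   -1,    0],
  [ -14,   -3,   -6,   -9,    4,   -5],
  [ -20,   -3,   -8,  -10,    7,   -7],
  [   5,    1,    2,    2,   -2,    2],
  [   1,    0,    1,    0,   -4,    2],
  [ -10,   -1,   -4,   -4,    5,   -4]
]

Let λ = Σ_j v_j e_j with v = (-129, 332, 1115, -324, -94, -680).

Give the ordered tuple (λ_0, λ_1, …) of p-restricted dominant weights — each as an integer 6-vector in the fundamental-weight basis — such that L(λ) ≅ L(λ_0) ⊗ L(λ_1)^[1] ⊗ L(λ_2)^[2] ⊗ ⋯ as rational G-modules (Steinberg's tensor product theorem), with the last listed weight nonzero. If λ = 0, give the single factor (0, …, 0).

ω-coordinates c = M·v, v = (-129, 332, 1115, -324, -94, -680):
  c_1 = 0*-129 + 0*332 + 0*1115 + 0*-324 + -1*-94 + 0*-680 = 94
  c_2 = -14*-129 + -3*332 + -6*1115 + -9*-324 + 4*-94 + -5*-680 = 60
  c_3 = -20*-129 + -3*332 + -8*1115 + -10*-324 + 7*-94 + -7*-680 = 6
  c_4 = 5*-129 + 1*332 + 2*1115 + 2*-324 + -2*-94 + 2*-680 = 97
  c_5 = 1*-129 + 0*332 + 1*1115 + 0*-324 + -4*-94 + 2*-680 = 2
  c_6 = -10*-129 + -1*332 + -4*1115 + -4*-324 + 5*-94 + -4*-680 = 44
Base-11 expansion of each c_i:
  c_1 = 94 = 6·11^0 + 8·11^1
  c_2 = 60 = 5·11^0 + 5·11^1
  c_3 = 6 = 6·11^0
  c_4 = 97 = 9·11^0 + 8·11^1
  c_5 = 2 = 2·11^0
  c_6 = 44 = 0·11^0 + 4·11^1
λ_0 = (6, 5, 6, 9, 2, 0)
λ_1 = (8, 5, 0, 8, 0, 4)

((6, 5, 6, 9, 2, 0), (8, 5, 0, 8, 0, 4))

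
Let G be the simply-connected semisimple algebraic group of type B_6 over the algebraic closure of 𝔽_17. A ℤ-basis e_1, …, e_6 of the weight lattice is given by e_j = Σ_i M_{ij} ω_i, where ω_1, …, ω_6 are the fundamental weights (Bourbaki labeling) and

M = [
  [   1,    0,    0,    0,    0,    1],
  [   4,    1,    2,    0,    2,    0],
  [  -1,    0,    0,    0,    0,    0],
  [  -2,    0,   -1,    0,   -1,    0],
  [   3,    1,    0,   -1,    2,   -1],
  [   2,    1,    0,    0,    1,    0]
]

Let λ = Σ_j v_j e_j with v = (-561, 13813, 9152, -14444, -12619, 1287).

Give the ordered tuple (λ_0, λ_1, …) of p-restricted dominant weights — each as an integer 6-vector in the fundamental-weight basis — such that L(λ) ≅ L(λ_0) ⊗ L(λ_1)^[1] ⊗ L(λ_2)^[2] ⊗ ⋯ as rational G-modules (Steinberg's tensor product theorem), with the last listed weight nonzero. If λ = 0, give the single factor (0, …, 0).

ω-coordinates c = M·v, v = (-561, 13813, 9152, -14444, -12619, 1287):
  c_1 = (1)·(-561) + 0·13813 + 0·9152 + (0)·(-14444) + (0)·(-12619) + 1·1287 = 726
  c_2 = (4)·(-561) + 1·13813 + 2·9152 + (0)·(-14444) + (2)·(-12619) + 0·1287 = 4635
  c_3 = (-1)·(-561) + 0·13813 + 0·9152 + (0)·(-14444) + (0)·(-12619) + 0·1287 = 561
  c_4 = (-2)·(-561) + 0·13813 + (-1)·(9152) + (0)·(-14444) + (-1)·(-12619) + 0·1287 = 4589
  c_5 = (3)·(-561) + 1·13813 + 0·9152 + (-1)·(-14444) + (2)·(-12619) + (-1)·(1287) = 49
  c_6 = (2)·(-561) + 1·13813 + 0·9152 + (0)·(-14444) + (1)·(-12619) + 0·1287 = 72
p = 17; digits c_i = Σ_j d_{ij}·17^j, 0 ≤ d_{ij} < 17:
  c_1 = 726 = 12·17^0 + 8·17^1 + 2·17^2
  c_2 = 4635 = 11·17^0 + 0·17^1 + 16·17^2
  c_3 = 561 = 0·17^0 + 16·17^1 + 1·17^2
  c_4 = 4589 = 16·17^0 + 14·17^1 + 15·17^2
  c_5 = 49 = 15·17^0 + 2·17^1
  c_6 = 72 = 4·17^0 + 4·17^1
Factor λ_0 = (12, 11, 0, 16, 15, 4)
Factor λ_1 = (8, 0, 16, 14, 2, 4)
Factor λ_2 = (2, 16, 1, 15, 0, 0)

((12, 11, 0, 16, 15, 4), (8, 0, 16, 14, 2, 4), (2, 16, 1, 15, 0, 0))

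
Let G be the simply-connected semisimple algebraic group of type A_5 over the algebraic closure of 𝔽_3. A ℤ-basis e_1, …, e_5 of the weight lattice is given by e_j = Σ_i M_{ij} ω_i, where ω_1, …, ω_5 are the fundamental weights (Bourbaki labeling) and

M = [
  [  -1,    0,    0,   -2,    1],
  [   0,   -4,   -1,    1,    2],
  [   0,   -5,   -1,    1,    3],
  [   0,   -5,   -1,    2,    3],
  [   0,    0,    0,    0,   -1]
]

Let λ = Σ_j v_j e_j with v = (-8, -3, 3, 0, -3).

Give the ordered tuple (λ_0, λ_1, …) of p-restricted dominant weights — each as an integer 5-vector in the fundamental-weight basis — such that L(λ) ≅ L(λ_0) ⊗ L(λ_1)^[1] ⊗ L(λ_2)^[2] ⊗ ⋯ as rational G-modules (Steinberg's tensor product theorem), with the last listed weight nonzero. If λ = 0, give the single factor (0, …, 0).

((2, 0, 0, 0, 0), (1, 1, 1, 1, 1))

ω-coordinates c = M·v, v = (-8, -3, 3, 0, -3):
  c_1 = (-1)·(-8) + (0)·(-3) + 0·3 + (-2)·(0) + (1)·(-3) = 5
  c_2 = (0)·(-8) + (-4)·(-3) + (-1)·(3) + 1·0 + (2)·(-3) = 3
  c_3 = (0)·(-8) + (-5)·(-3) + (-1)·(3) + 1·0 + (3)·(-3) = 3
  c_4 = (0)·(-8) + (-5)·(-3) + (-1)·(3) + 2·0 + (3)·(-3) = 3
  c_5 = (0)·(-8) + (0)·(-3) + 0·3 + 0·0 + (-1)·(-3) = 3
Base-3 expansion of each c_i:
  c_1 = 5 = 2·3^0 + 1·3^1
  c_2 = 3 = 0·3^0 + 1·3^1
  c_3 = 3 = 0·3^0 + 1·3^1
  c_4 = 3 = 0·3^0 + 1·3^1
  c_5 = 3 = 0·3^0 + 1·3^1
λ_0 = (2, 0, 0, 0, 0)
λ_1 = (1, 1, 1, 1, 1)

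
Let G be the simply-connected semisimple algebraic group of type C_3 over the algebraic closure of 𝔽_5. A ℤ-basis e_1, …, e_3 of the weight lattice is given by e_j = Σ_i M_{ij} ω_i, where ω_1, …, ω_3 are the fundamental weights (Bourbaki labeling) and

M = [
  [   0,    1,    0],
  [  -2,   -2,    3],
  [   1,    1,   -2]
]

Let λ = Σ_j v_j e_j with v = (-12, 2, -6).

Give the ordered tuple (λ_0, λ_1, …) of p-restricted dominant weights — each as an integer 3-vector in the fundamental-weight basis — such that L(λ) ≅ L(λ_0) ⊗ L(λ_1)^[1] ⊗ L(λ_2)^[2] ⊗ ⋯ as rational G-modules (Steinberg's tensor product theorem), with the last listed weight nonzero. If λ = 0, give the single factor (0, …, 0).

Compute c_i = Σ_j M_{ij} v_j with v = (-12, 2, -6):
  c_1 = (0)·(-12) + 1·2 + (0)·(-6) = 2
  c_2 = (-2)·(-12) + (-2)·(2) + (3)·(-6) = 2
  c_3 = (1)·(-12) + 1·2 + (-2)·(-6) = 2
Writing each c_i in base p = 5:
  c_1 = 2 = 2·5^0
  c_2 = 2 = 2·5^0
  c_3 = 2 = 2·5^0
λ_0 = (2, 2, 2)

((2, 2, 2),)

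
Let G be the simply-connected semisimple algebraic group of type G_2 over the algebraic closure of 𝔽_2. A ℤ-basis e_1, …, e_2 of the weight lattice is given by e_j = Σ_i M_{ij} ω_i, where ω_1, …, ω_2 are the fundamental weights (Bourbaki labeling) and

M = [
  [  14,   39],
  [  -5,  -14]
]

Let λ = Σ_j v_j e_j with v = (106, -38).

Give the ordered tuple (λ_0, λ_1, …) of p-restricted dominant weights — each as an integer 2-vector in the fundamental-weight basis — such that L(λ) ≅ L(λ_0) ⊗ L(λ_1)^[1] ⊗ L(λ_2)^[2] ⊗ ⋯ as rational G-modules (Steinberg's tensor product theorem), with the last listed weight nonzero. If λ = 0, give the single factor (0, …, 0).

((0, 0), (1, 1))

Change of basis e → ω: c = M·v where v = (106, -38):
  c_1 = (14)·(106) + (39)·(-38) = 2
  c_2 = (-5)·(106) + (-14)·(-38) = 2
Writing each c_i in base p = 2:
  c_1 = 2 = 0·2^0 + 1·2^1
  c_2 = 2 = 0·2^0 + 1·2^1
p-restricted factor λ_0 = (0, 0)
p-restricted factor λ_1 = (1, 1)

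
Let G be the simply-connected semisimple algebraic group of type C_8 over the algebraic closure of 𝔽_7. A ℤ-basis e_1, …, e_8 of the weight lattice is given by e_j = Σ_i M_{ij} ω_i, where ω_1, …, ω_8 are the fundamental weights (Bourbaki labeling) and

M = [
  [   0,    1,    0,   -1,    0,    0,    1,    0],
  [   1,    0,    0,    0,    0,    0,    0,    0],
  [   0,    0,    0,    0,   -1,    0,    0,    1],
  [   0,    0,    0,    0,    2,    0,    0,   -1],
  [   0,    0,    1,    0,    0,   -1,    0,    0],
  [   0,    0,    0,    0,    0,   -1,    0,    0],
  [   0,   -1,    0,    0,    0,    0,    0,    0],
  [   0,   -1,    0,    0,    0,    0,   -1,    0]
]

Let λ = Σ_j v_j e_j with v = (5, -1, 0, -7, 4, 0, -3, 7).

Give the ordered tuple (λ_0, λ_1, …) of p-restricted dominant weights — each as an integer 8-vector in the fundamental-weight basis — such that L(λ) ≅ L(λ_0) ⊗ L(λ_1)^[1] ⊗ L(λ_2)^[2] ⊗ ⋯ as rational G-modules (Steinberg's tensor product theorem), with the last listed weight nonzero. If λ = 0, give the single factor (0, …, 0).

((3, 5, 3, 1, 0, 0, 1, 4),)

Compute c_i = Σ_j M_{ij} v_j with v = (5, -1, 0, -7, 4, 0, -3, 7):
  c_1 = 0*5 + 1*-1 + 0*0 + -1*-7 + 0*4 + 0*0 + 1*-3 + 0*7 = 3
  c_2 = 1*5 + 0*-1 + 0*0 + 0*-7 + 0*4 + 0*0 + 0*-3 + 0*7 = 5
  c_3 = 0*5 + 0*-1 + 0*0 + 0*-7 + -1*4 + 0*0 + 0*-3 + 1*7 = 3
  c_4 = 0*5 + 0*-1 + 0*0 + 0*-7 + 2*4 + 0*0 + 0*-3 + -1*7 = 1
  c_5 = 0*5 + 0*-1 + 1*0 + 0*-7 + 0*4 + -1*0 + 0*-3 + 0*7 = 0
  c_6 = 0*5 + 0*-1 + 0*0 + 0*-7 + 0*4 + -1*0 + 0*-3 + 0*7 = 0
  c_7 = 0*5 + -1*-1 + 0*0 + 0*-7 + 0*4 + 0*0 + 0*-3 + 0*7 = 1
  c_8 = 0*5 + -1*-1 + 0*0 + 0*-7 + 0*4 + 0*0 + -1*-3 + 0*7 = 4
p = 7; digits c_i = Σ_j d_{ij}·7^j, 0 ≤ d_{ij} < 7:
  c_1 = 3 = 3·7^0
  c_2 = 5 = 5·7^0
  c_3 = 3 = 3·7^0
  c_4 = 1 = 1·7^0
  c_5 = 0
  c_6 = 0
  c_7 = 1 = 1·7^0
  c_8 = 4 = 4·7^0
Factor λ_0 = (3, 5, 3, 1, 0, 0, 1, 4)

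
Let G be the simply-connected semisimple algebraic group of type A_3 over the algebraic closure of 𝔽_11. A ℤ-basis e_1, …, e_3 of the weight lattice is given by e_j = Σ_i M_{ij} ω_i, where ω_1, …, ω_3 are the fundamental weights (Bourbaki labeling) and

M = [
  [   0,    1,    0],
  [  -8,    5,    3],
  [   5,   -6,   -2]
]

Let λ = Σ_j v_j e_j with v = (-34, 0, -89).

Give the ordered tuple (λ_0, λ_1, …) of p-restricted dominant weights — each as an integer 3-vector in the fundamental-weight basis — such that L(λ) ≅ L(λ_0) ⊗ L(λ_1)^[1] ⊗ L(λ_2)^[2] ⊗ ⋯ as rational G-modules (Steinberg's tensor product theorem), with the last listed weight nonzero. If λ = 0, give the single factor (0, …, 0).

((0, 5, 8),)

Compute c_i = Σ_j M_{ij} v_j with v = (-34, 0, -89):
  c_1 = (0)·(-34) + 1·0 + (0)·(-89) = 0
  c_2 = (-8)·(-34) + 5·0 + (3)·(-89) = 5
  c_3 = (5)·(-34) + (-6)·(0) + (-2)·(-89) = 8
Writing each c_i in base p = 11:
  c_1 = 0
  c_2 = 5 = 5·11^0
  c_3 = 8 = 8·11^0
Factor λ_0 = (0, 5, 8)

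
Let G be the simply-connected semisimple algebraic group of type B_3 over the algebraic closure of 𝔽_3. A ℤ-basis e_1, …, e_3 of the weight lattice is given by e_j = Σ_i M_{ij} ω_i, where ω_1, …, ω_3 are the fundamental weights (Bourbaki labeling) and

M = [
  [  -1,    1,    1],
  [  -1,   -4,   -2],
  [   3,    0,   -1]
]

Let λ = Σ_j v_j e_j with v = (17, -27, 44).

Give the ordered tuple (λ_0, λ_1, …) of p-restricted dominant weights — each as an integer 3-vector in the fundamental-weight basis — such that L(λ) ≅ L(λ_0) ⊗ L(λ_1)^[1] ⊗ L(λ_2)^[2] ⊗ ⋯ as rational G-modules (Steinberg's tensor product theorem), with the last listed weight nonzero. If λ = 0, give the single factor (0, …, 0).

((0, 0, 1), (0, 1, 2))

Compute c_i = Σ_j M_{ij} v_j with v = (17, -27, 44):
  c_1 = (-1)·(17) + (1)·(-27) + 1·44 = 0
  c_2 = (-1)·(17) + (-4)·(-27) + (-2)·(44) = 3
  c_3 = 3·17 + (0)·(-27) + (-1)·(44) = 7
Base-3 expansion of each c_i:
  c_1 = 0
  c_2 = 3 = 0·3^0 + 1·3^1
  c_3 = 7 = 1·3^0 + 2·3^1
Factor λ_0 = (0, 0, 1)
Factor λ_1 = (0, 1, 2)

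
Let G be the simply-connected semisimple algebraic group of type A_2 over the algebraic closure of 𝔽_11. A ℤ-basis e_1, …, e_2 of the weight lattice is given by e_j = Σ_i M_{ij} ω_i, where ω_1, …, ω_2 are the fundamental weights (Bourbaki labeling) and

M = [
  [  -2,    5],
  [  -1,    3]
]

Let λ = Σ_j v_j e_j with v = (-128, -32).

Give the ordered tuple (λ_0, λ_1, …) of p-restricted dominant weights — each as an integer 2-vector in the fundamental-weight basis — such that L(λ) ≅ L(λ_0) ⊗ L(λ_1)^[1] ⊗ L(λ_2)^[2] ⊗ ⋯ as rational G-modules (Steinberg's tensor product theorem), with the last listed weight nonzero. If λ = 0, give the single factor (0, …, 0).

Change of basis e → ω: c = M·v where v = (-128, -32):
  c_1 = (-2)·(-128) + (5)·(-32) = 96
  c_2 = (-1)·(-128) + (3)·(-32) = 32
Expand coordinatewise in base 11:
  c_1 = 96 = 8·11^0 + 8·11^1
  c_2 = 32 = 10·11^0 + 2·11^1
Factor λ_0 = (8, 10)
Factor λ_1 = (8, 2)

((8, 10), (8, 2))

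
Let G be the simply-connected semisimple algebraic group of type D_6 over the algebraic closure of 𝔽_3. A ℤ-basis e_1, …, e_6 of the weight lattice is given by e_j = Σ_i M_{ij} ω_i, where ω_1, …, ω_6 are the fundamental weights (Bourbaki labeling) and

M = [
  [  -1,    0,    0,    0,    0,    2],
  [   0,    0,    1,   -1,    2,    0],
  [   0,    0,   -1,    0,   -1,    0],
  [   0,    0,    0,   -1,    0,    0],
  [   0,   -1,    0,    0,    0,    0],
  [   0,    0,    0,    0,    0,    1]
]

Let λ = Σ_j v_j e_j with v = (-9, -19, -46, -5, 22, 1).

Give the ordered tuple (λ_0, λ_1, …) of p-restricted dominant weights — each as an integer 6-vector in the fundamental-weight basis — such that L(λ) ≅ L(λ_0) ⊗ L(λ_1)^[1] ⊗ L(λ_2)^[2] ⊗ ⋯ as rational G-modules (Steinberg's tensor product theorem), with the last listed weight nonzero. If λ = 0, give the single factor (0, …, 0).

((2, 0, 0, 2, 1, 1), (0, 1, 2, 1, 0, 0), (1, 0, 2, 0, 2, 0))

Converting to the ω-basis (c_i = row i of M dotted with v = (-9, -19, -46, -5, 22, 1)):
  c_1 = -1*-9 + 0*-19 + 0*-46 + 0*-5 + 0*22 + 2*1 = 11
  c_2 = 0*-9 + 0*-19 + 1*-46 + -1*-5 + 2*22 + 0*1 = 3
  c_3 = 0*-9 + 0*-19 + -1*-46 + 0*-5 + -1*22 + 0*1 = 24
  c_4 = 0*-9 + 0*-19 + 0*-46 + -1*-5 + 0*22 + 0*1 = 5
  c_5 = 0*-9 + -1*-19 + 0*-46 + 0*-5 + 0*22 + 0*1 = 19
  c_6 = 0*-9 + 0*-19 + 0*-46 + 0*-5 + 0*22 + 1*1 = 1
Expand coordinatewise in base 3:
  c_1 = 11 = 2·3^0 + 0·3^1 + 1·3^2
  c_2 = 3 = 0·3^0 + 1·3^1
  c_3 = 24 = 0·3^0 + 2·3^1 + 2·3^2
  c_4 = 5 = 2·3^0 + 1·3^1
  c_5 = 19 = 1·3^0 + 0·3^1 + 2·3^2
  c_6 = 1 = 1·3^0
λ_0 = (2, 0, 0, 2, 1, 1)
λ_1 = (0, 1, 2, 1, 0, 0)
λ_2 = (1, 0, 2, 0, 2, 0)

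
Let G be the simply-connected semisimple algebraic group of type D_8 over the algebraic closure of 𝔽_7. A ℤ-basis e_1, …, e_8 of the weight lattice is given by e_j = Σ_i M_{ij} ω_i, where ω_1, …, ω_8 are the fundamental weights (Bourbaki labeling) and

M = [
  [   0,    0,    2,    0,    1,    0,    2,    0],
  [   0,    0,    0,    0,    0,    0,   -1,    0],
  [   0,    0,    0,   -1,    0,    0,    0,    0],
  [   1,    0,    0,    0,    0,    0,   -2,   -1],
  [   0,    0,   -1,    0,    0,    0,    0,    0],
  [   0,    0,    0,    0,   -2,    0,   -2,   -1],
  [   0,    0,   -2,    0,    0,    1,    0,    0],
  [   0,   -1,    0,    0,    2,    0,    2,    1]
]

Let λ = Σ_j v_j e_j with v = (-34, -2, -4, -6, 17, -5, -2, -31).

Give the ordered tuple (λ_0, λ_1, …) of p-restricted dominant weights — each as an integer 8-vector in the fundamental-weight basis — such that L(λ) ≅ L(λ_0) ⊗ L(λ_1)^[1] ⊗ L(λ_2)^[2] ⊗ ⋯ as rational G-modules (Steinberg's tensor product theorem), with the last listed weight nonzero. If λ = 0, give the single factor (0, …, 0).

((5, 2, 6, 1, 4, 1, 3, 1),)

In the fundamental-weight basis, λ has coordinates c = M·v (v = (-34, -2, -4, -6, 17, -5, -2, -31)):
  c_1 = 0*-34 + 0*-2 + 2*-4 + 0*-6 + 1*17 + 0*-5 + 2*-2 + 0*-31 = 5
  c_2 = 0*-34 + 0*-2 + 0*-4 + 0*-6 + 0*17 + 0*-5 + -1*-2 + 0*-31 = 2
  c_3 = 0*-34 + 0*-2 + 0*-4 + -1*-6 + 0*17 + 0*-5 + 0*-2 + 0*-31 = 6
  c_4 = 1*-34 + 0*-2 + 0*-4 + 0*-6 + 0*17 + 0*-5 + -2*-2 + -1*-31 = 1
  c_5 = 0*-34 + 0*-2 + -1*-4 + 0*-6 + 0*17 + 0*-5 + 0*-2 + 0*-31 = 4
  c_6 = 0*-34 + 0*-2 + 0*-4 + 0*-6 + -2*17 + 0*-5 + -2*-2 + -1*-31 = 1
  c_7 = 0*-34 + 0*-2 + -2*-4 + 0*-6 + 0*17 + 1*-5 + 0*-2 + 0*-31 = 3
  c_8 = 0*-34 + -1*-2 + 0*-4 + 0*-6 + 2*17 + 0*-5 + 2*-2 + 1*-31 = 1
p = 7; digits c_i = Σ_j d_{ij}·7^j, 0 ≤ d_{ij} < 7:
  c_1 = 5 = 5·7^0
  c_2 = 2 = 2·7^0
  c_3 = 6 = 6·7^0
  c_4 = 1 = 1·7^0
  c_5 = 4 = 4·7^0
  c_6 = 1 = 1·7^0
  c_7 = 3 = 3·7^0
  c_8 = 1 = 1·7^0
λ_0 = (5, 2, 6, 1, 4, 1, 3, 1)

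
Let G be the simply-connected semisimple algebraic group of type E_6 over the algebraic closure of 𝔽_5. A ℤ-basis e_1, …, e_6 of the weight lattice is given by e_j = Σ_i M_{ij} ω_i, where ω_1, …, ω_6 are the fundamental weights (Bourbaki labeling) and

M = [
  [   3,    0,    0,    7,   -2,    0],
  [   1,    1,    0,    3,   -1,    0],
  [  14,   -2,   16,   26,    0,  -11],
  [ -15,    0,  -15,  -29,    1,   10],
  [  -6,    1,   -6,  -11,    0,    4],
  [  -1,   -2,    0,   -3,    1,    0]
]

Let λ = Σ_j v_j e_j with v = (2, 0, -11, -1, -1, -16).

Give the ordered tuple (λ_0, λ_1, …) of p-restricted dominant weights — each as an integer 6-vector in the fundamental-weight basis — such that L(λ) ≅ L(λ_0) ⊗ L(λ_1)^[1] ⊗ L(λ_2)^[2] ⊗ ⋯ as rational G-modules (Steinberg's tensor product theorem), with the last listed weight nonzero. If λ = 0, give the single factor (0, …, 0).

((1, 0, 2, 3, 1, 0),)

In the fundamental-weight basis, λ has coordinates c = M·v (v = (2, 0, -11, -1, -1, -16)):
  c_1 = 3·2 + 0·0 + (0)·(-11) + (7)·(-1) + (-2)·(-1) + (0)·(-16) = 1
  c_2 = 1·2 + 1·0 + (0)·(-11) + (3)·(-1) + (-1)·(-1) + (0)·(-16) = 0
  c_3 = 14·2 + (-2)·(0) + (16)·(-11) + (26)·(-1) + (0)·(-1) + (-11)·(-16) = 2
  c_4 = (-15)·(2) + 0·0 + (-15)·(-11) + (-29)·(-1) + (1)·(-1) + (10)·(-16) = 3
  c_5 = (-6)·(2) + 1·0 + (-6)·(-11) + (-11)·(-1) + (0)·(-1) + (4)·(-16) = 1
  c_6 = (-1)·(2) + (-2)·(0) + (0)·(-11) + (-3)·(-1) + (1)·(-1) + (0)·(-16) = 0
Base-5 expansion of each c_i:
  c_1 = 1 = 1·5^0
  c_2 = 0
  c_3 = 2 = 2·5^0
  c_4 = 3 = 3·5^0
  c_5 = 1 = 1·5^0
  c_6 = 0
p-restricted factor λ_0 = (1, 0, 2, 3, 1, 0)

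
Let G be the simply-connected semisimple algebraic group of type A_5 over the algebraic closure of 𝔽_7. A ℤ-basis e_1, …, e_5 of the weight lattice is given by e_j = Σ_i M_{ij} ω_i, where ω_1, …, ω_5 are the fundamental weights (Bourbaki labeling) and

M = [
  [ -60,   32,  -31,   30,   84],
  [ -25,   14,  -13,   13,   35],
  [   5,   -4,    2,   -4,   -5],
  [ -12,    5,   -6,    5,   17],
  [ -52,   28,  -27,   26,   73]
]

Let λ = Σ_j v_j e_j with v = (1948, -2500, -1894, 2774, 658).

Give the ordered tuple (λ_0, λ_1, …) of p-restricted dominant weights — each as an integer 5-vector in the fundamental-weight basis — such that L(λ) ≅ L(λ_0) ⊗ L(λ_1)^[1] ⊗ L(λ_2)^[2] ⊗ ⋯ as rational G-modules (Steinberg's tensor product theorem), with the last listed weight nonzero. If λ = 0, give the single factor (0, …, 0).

((4, 0, 5, 5, 0), (4, 2, 6, 0, 0), (6, 0, 3, 4, 0), (0, 0, 4, 1, 0))

Converting to the ω-basis (c_i = row i of M dotted with v = (1948, -2500, -1894, 2774, 658)):
  c_1 = (-60)·(1948) + (32)·(-2500) + (-31)·(-1894) + 30·2774 + 84·658 = 326
  c_2 = (-25)·(1948) + (14)·(-2500) + (-13)·(-1894) + 13·2774 + 35·658 = 14
  c_3 = 5·1948 + (-4)·(-2500) + (2)·(-1894) + (-4)·(2774) + (-5)·(658) = 1566
  c_4 = (-12)·(1948) + (5)·(-2500) + (-6)·(-1894) + 5·2774 + 17·658 = 544
  c_5 = (-52)·(1948) + (28)·(-2500) + (-27)·(-1894) + 26·2774 + 73·658 = 0
Expand coordinatewise in base 7:
  c_1 = 326 = 4·7^0 + 4·7^1 + 6·7^2
  c_2 = 14 = 0·7^0 + 2·7^1
  c_3 = 1566 = 5·7^0 + 6·7^1 + 3·7^2 + 4·7^3
  c_4 = 544 = 5·7^0 + 0·7^1 + 4·7^2 + 1·7^3
  c_5 = 0
Factor λ_0 = (4, 0, 5, 5, 0)
Factor λ_1 = (4, 2, 6, 0, 0)
Factor λ_2 = (6, 0, 3, 4, 0)
Factor λ_3 = (0, 0, 4, 1, 0)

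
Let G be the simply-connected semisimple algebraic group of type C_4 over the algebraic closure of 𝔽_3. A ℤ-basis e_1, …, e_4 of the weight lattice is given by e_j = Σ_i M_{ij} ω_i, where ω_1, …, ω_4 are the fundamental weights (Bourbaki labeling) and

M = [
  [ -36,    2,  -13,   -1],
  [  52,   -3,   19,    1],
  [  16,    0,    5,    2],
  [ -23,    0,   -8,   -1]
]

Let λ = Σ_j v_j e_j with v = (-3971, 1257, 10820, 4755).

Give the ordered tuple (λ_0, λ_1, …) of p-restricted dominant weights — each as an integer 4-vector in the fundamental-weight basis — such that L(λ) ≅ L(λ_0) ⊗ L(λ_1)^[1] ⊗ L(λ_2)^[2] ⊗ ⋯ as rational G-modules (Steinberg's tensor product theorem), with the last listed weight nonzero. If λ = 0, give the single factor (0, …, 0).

In the fundamental-weight basis, λ has coordinates c = M·v (v = (-3971, 1257, 10820, 4755)):
  c_1 = (-36)·(-3971) + (2)·(1257) + (-13)·(10820) + (-1)·(4755) = 55
  c_2 = (52)·(-3971) + (-3)·(1257) + (19)·(10820) + (1)·(4755) = 72
  c_3 = (16)·(-3971) + (0)·(1257) + (5)·(10820) + (2)·(4755) = 74
  c_4 = (-23)·(-3971) + (0)·(1257) + (-8)·(10820) + (-1)·(4755) = 18
Expand coordinatewise in base 3:
  c_1 = 55 = 1·3^0 + 0·3^1 + 0·3^2 + 2·3^3
  c_2 = 72 = 0·3^0 + 0·3^1 + 2·3^2 + 2·3^3
  c_3 = 74 = 2·3^0 + 0·3^1 + 2·3^2 + 2·3^3
  c_4 = 18 = 0·3^0 + 0·3^1 + 2·3^2
λ_0 = (1, 0, 2, 0)
λ_1 = (0, 0, 0, 0)
λ_2 = (0, 2, 2, 2)
λ_3 = (2, 2, 2, 0)

((1, 0, 2, 0), (0, 0, 0, 0), (0, 2, 2, 2), (2, 2, 2, 0))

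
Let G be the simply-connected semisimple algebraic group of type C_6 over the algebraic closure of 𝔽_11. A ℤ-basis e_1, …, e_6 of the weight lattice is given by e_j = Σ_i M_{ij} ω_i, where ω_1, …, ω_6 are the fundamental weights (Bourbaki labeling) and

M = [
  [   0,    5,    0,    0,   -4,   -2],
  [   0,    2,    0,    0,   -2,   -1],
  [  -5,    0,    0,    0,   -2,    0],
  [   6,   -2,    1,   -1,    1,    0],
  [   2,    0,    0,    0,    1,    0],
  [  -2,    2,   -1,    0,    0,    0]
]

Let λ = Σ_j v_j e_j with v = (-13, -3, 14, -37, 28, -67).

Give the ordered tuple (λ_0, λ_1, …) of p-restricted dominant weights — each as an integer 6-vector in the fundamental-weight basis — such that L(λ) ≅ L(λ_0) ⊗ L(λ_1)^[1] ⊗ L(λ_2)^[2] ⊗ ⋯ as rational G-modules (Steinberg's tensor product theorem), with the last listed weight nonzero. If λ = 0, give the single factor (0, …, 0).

((7, 5, 9, 7, 2, 6),)

Compute c_i = Σ_j M_{ij} v_j with v = (-13, -3, 14, -37, 28, -67):
  c_1 = (0)·(-13) + (5)·(-3) + (0)·(14) + (0)·(-37) + (-4)·(28) + (-2)·(-67) = 7
  c_2 = (0)·(-13) + (2)·(-3) + (0)·(14) + (0)·(-37) + (-2)·(28) + (-1)·(-67) = 5
  c_3 = (-5)·(-13) + (0)·(-3) + (0)·(14) + (0)·(-37) + (-2)·(28) + (0)·(-67) = 9
  c_4 = (6)·(-13) + (-2)·(-3) + (1)·(14) + (-1)·(-37) + (1)·(28) + (0)·(-67) = 7
  c_5 = (2)·(-13) + (0)·(-3) + (0)·(14) + (0)·(-37) + (1)·(28) + (0)·(-67) = 2
  c_6 = (-2)·(-13) + (2)·(-3) + (-1)·(14) + (0)·(-37) + (0)·(28) + (0)·(-67) = 6
Base-11 expansion of each c_i:
  c_1 = 7 = 7·11^0
  c_2 = 5 = 5·11^0
  c_3 = 9 = 9·11^0
  c_4 = 7 = 7·11^0
  c_5 = 2 = 2·11^0
  c_6 = 6 = 6·11^0
λ_0 = (7, 5, 9, 7, 2, 6)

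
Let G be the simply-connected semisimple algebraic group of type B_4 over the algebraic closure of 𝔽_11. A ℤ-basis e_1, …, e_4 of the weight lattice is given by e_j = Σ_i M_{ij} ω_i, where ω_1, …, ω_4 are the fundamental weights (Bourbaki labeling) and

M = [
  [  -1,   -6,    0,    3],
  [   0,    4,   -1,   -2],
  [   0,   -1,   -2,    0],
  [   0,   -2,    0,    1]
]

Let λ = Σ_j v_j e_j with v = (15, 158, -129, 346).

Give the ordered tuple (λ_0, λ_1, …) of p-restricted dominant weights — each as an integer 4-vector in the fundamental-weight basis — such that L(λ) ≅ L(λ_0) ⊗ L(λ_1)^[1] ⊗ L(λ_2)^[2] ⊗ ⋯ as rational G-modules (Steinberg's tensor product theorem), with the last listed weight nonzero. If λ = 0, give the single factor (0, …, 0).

Converting to the ω-basis (c_i = row i of M dotted with v = (15, 158, -129, 346)):
  c_1 = (-1)·(15) + (-6)·(158) + (0)·(-129) + (3)·(346) = 75
  c_2 = (0)·(15) + (4)·(158) + (-1)·(-129) + (-2)·(346) = 69
  c_3 = (0)·(15) + (-1)·(158) + (-2)·(-129) + (0)·(346) = 100
  c_4 = (0)·(15) + (-2)·(158) + (0)·(-129) + (1)·(346) = 30
Writing each c_i in base p = 11:
  c_1 = 75 = 9·11^0 + 6·11^1
  c_2 = 69 = 3·11^0 + 6·11^1
  c_3 = 100 = 1·11^0 + 9·11^1
  c_4 = 30 = 8·11^0 + 2·11^1
Factor λ_0 = (9, 3, 1, 8)
Factor λ_1 = (6, 6, 9, 2)

((9, 3, 1, 8), (6, 6, 9, 2))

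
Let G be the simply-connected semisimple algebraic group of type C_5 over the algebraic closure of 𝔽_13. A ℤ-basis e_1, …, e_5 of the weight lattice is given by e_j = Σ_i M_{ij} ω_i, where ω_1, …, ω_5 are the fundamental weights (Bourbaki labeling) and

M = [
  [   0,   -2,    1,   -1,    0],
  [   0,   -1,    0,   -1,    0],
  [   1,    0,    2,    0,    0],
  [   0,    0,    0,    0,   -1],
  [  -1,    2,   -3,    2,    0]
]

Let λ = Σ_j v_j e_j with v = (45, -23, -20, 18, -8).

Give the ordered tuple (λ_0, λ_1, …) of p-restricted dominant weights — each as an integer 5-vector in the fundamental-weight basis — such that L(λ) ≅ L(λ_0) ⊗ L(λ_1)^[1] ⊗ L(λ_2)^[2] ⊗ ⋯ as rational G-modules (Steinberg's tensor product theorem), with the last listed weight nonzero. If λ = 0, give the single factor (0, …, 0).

((8, 5, 5, 8, 5),)

Change of basis e → ω: c = M·v where v = (45, -23, -20, 18, -8):
  c_1 = 0*45 + -2*-23 + 1*-20 + -1*18 + 0*-8 = 8
  c_2 = 0*45 + -1*-23 + 0*-20 + -1*18 + 0*-8 = 5
  c_3 = 1*45 + 0*-23 + 2*-20 + 0*18 + 0*-8 = 5
  c_4 = 0*45 + 0*-23 + 0*-20 + 0*18 + -1*-8 = 8
  c_5 = -1*45 + 2*-23 + -3*-20 + 2*18 + 0*-8 = 5
Writing each c_i in base p = 13:
  c_1 = 8 = 8·13^0
  c_2 = 5 = 5·13^0
  c_3 = 5 = 5·13^0
  c_4 = 8 = 8·13^0
  c_5 = 5 = 5·13^0
λ_0 = (8, 5, 5, 8, 5)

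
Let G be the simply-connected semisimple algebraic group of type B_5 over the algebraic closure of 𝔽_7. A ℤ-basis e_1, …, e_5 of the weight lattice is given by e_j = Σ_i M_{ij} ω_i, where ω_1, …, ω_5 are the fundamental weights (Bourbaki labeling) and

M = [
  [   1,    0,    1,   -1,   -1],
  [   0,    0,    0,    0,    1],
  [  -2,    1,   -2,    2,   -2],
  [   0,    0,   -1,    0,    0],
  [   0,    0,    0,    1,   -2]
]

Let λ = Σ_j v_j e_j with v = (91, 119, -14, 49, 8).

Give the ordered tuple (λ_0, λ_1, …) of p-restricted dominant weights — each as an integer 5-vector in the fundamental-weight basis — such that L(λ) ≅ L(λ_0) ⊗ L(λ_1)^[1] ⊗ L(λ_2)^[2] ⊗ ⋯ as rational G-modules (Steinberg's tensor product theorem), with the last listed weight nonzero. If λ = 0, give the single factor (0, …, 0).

Change of basis e → ω: c = M·v where v = (91, 119, -14, 49, 8):
  c_1 = (1)·(91) + (0)·(119) + (1)·(-14) + (-1)·(49) + (-1)·(8) = 20
  c_2 = (0)·(91) + (0)·(119) + (0)·(-14) + (0)·(49) + (1)·(8) = 8
  c_3 = (-2)·(91) + (1)·(119) + (-2)·(-14) + (2)·(49) + (-2)·(8) = 47
  c_4 = (0)·(91) + (0)·(119) + (-1)·(-14) + (0)·(49) + (0)·(8) = 14
  c_5 = (0)·(91) + (0)·(119) + (0)·(-14) + (1)·(49) + (-2)·(8) = 33
Writing each c_i in base p = 7:
  c_1 = 20 = 6·7^0 + 2·7^1
  c_2 = 8 = 1·7^0 + 1·7^1
  c_3 = 47 = 5·7^0 + 6·7^1
  c_4 = 14 = 0·7^0 + 2·7^1
  c_5 = 33 = 5·7^0 + 4·7^1
p-restricted factor λ_0 = (6, 1, 5, 0, 5)
p-restricted factor λ_1 = (2, 1, 6, 2, 4)

((6, 1, 5, 0, 5), (2, 1, 6, 2, 4))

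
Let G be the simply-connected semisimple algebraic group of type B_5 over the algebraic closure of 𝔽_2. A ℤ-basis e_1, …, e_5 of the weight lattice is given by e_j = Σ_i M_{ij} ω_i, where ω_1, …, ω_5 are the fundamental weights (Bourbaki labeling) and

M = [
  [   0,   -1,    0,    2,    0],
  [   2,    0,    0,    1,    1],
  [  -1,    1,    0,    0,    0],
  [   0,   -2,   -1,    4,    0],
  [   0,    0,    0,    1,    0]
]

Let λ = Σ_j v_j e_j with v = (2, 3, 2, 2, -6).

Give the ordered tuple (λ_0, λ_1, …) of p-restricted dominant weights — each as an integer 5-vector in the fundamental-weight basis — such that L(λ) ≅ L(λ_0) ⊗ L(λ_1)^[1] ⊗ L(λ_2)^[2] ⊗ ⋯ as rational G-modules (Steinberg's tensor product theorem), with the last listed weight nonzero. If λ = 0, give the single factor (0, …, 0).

((1, 0, 1, 0, 0), (0, 0, 0, 0, 1))

Converting to the ω-basis (c_i = row i of M dotted with v = (2, 3, 2, 2, -6)):
  c_1 = 0*2 + -1*3 + 0*2 + 2*2 + 0*-6 = 1
  c_2 = 2*2 + 0*3 + 0*2 + 1*2 + 1*-6 = 0
  c_3 = -1*2 + 1*3 + 0*2 + 0*2 + 0*-6 = 1
  c_4 = 0*2 + -2*3 + -1*2 + 4*2 + 0*-6 = 0
  c_5 = 0*2 + 0*3 + 0*2 + 1*2 + 0*-6 = 2
Base-2 expansion of each c_i:
  c_1 = 1 = 1·2^0
  c_2 = 0
  c_3 = 1 = 1·2^0
  c_4 = 0
  c_5 = 2 = 0·2^0 + 1·2^1
Factor λ_0 = (1, 0, 1, 0, 0)
Factor λ_1 = (0, 0, 0, 0, 1)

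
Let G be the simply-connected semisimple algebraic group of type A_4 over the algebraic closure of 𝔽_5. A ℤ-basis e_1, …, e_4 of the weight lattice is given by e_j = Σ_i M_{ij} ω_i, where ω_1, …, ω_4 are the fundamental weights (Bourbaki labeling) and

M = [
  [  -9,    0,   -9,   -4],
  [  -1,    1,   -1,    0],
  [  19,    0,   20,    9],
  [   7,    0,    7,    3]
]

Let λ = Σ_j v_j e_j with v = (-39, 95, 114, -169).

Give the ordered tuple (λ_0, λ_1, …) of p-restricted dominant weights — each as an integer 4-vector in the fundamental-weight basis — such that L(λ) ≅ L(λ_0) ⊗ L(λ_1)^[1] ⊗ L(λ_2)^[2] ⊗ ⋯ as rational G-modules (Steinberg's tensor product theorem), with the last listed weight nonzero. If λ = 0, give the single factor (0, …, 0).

((1, 0, 3, 3), (0, 4, 3, 3))

ω-coordinates c = M·v, v = (-39, 95, 114, -169):
  c_1 = (-9)·(-39) + 0·95 + (-9)·(114) + (-4)·(-169) = 1
  c_2 = (-1)·(-39) + 1·95 + (-1)·(114) + (0)·(-169) = 20
  c_3 = (19)·(-39) + 0·95 + 20·114 + (9)·(-169) = 18
  c_4 = (7)·(-39) + 0·95 + 7·114 + (3)·(-169) = 18
Writing each c_i in base p = 5:
  c_1 = 1 = 1·5^0
  c_2 = 20 = 0·5^0 + 4·5^1
  c_3 = 18 = 3·5^0 + 3·5^1
  c_4 = 18 = 3·5^0 + 3·5^1
p-restricted factor λ_0 = (1, 0, 3, 3)
p-restricted factor λ_1 = (0, 4, 3, 3)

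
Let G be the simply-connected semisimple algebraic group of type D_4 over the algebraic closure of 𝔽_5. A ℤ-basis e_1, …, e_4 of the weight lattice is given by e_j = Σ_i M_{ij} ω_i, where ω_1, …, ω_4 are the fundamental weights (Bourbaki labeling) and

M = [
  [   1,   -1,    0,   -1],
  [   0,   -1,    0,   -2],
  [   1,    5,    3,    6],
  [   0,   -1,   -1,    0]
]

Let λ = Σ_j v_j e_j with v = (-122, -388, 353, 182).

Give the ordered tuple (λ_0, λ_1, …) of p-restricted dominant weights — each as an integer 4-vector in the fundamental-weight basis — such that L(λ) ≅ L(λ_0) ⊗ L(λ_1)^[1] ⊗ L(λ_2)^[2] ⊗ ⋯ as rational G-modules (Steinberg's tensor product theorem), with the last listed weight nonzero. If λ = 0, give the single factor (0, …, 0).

((4, 4, 4, 0), (1, 4, 2, 2), (3, 0, 3, 1))

In the fundamental-weight basis, λ has coordinates c = M·v (v = (-122, -388, 353, 182)):
  c_1 = (1)·(-122) + (-1)·(-388) + 0·353 + (-1)·(182) = 84
  c_2 = (0)·(-122) + (-1)·(-388) + 0·353 + (-2)·(182) = 24
  c_3 = (1)·(-122) + (5)·(-388) + 3·353 + 6·182 = 89
  c_4 = (0)·(-122) + (-1)·(-388) + (-1)·(353) + 0·182 = 35
Base-5 expansion of each c_i:
  c_1 = 84 = 4·5^0 + 1·5^1 + 3·5^2
  c_2 = 24 = 4·5^0 + 4·5^1
  c_3 = 89 = 4·5^0 + 2·5^1 + 3·5^2
  c_4 = 35 = 0·5^0 + 2·5^1 + 1·5^2
Factor λ_0 = (4, 4, 4, 0)
Factor λ_1 = (1, 4, 2, 2)
Factor λ_2 = (3, 0, 3, 1)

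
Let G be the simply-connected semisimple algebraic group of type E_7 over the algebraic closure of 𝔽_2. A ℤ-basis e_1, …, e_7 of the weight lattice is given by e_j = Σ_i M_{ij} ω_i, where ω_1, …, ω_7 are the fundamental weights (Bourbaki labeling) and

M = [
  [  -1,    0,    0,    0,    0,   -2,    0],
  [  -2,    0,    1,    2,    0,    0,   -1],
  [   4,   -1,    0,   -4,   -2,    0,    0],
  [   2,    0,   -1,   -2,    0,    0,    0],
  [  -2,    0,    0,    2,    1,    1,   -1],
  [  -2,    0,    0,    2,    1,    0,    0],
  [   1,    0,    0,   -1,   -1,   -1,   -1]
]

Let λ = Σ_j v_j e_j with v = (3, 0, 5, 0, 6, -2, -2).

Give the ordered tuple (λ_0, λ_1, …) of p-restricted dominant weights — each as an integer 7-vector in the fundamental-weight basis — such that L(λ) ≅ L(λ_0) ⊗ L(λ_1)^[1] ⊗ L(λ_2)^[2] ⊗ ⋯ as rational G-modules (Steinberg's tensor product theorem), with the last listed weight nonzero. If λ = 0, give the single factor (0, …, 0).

((1, 1, 0, 1, 0, 0, 1),)

Compute c_i = Σ_j M_{ij} v_j with v = (3, 0, 5, 0, 6, -2, -2):
  c_1 = (-1)·(3) + (0)·(0) + (0)·(5) + (0)·(0) + (0)·(6) + (-2)·(-2) + (0)·(-2) = 1
  c_2 = (-2)·(3) + (0)·(0) + (1)·(5) + (2)·(0) + (0)·(6) + (0)·(-2) + (-1)·(-2) = 1
  c_3 = (4)·(3) + (-1)·(0) + (0)·(5) + (-4)·(0) + (-2)·(6) + (0)·(-2) + (0)·(-2) = 0
  c_4 = (2)·(3) + (0)·(0) + (-1)·(5) + (-2)·(0) + (0)·(6) + (0)·(-2) + (0)·(-2) = 1
  c_5 = (-2)·(3) + (0)·(0) + (0)·(5) + (2)·(0) + (1)·(6) + (1)·(-2) + (-1)·(-2) = 0
  c_6 = (-2)·(3) + (0)·(0) + (0)·(5) + (2)·(0) + (1)·(6) + (0)·(-2) + (0)·(-2) = 0
  c_7 = (1)·(3) + (0)·(0) + (0)·(5) + (-1)·(0) + (-1)·(6) + (-1)·(-2) + (-1)·(-2) = 1
Expand coordinatewise in base 2:
  c_1 = 1 = 1·2^0
  c_2 = 1 = 1·2^0
  c_3 = 0
  c_4 = 1 = 1·2^0
  c_5 = 0
  c_6 = 0
  c_7 = 1 = 1·2^0
p-restricted factor λ_0 = (1, 1, 0, 1, 0, 0, 1)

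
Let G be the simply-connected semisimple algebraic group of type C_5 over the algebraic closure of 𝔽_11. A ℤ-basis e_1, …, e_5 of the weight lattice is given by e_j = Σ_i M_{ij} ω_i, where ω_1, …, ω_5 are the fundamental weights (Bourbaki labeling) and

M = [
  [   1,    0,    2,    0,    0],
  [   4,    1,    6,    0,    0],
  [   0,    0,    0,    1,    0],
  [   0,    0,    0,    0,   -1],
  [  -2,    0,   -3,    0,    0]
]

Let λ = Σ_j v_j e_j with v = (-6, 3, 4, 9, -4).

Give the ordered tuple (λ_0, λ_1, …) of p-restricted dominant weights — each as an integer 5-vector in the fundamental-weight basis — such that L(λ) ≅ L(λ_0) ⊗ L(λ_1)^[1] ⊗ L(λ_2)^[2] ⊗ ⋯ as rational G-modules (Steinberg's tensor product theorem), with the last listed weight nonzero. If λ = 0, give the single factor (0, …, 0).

((2, 3, 9, 4, 0),)

Compute c_i = Σ_j M_{ij} v_j with v = (-6, 3, 4, 9, -4):
  c_1 = (1)·(-6) + (0)·(3) + (2)·(4) + (0)·(9) + (0)·(-4) = 2
  c_2 = (4)·(-6) + (1)·(3) + (6)·(4) + (0)·(9) + (0)·(-4) = 3
  c_3 = (0)·(-6) + (0)·(3) + (0)·(4) + (1)·(9) + (0)·(-4) = 9
  c_4 = (0)·(-6) + (0)·(3) + (0)·(4) + (0)·(9) + (-1)·(-4) = 4
  c_5 = (-2)·(-6) + (0)·(3) + (-3)·(4) + (0)·(9) + (0)·(-4) = 0
Writing each c_i in base p = 11:
  c_1 = 2 = 2·11^0
  c_2 = 3 = 3·11^0
  c_3 = 9 = 9·11^0
  c_4 = 4 = 4·11^0
  c_5 = 0
λ_0 = (2, 3, 9, 4, 0)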